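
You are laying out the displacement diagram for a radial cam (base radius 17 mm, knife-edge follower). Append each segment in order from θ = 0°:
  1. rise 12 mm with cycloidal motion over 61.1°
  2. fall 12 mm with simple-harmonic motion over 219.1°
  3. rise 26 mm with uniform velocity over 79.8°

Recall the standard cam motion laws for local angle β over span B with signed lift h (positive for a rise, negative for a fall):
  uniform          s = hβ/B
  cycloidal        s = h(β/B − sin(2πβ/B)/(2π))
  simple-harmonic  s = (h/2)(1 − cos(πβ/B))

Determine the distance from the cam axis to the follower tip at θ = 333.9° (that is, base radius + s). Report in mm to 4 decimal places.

seg 1 [0°–61.1°] cycloidal, h=12: full span → s += 12 → s = 12.0000
seg 2 [61.1°–280.2°] simple-harmonic, h=-12: full span → s += -12 → s = 0.0000
seg 3 [280.2°–360°] uniform, h=26: θ=333.9° here. β=53.7, B=79.8. 26·53.7/79.8 = 17.4962 → s = 17.4962
radial distance = base radius + s = 17 + 17.4962 = 34.4962

34.4962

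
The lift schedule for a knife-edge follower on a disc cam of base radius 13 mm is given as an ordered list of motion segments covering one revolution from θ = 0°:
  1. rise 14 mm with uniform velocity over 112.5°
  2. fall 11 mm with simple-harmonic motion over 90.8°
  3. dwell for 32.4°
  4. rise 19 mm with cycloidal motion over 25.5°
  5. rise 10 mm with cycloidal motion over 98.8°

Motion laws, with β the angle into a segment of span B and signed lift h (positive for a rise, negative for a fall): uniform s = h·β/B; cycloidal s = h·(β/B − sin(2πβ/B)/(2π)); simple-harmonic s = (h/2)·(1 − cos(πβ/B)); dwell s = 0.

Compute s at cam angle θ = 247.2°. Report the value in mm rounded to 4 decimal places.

seg 1 [0°–112.5°] uniform, h=14: full span → s += 14 → s = 14.0000
seg 2 [112.5°–203.3°] simple-harmonic, h=-11: full span → s += -11 → s = 3.0000
seg 3 [203.3°–235.7°] dwell: s stays 3.0000
seg 4 [235.7°–261.2°] cycloidal, h=19: θ=247.2° here. β=11.5, B=25.5. 19·(0.4510 − sin(2π·0.4510)/(2π)) = 7.6519 → s = 10.6519

10.6519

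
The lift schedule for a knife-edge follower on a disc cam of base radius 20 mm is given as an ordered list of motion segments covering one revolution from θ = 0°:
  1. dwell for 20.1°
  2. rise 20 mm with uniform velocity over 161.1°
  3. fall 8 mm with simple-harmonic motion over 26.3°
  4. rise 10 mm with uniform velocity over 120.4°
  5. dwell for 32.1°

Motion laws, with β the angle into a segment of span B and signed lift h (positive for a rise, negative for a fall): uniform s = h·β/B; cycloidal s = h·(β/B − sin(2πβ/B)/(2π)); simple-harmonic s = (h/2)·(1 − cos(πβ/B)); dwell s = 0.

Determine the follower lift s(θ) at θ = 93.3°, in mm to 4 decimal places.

seg 1 [0°–20.1°] dwell: s stays 0.0000
seg 2 [20.1°–181.2°] uniform, h=20: θ=93.3° here. β=73.2, B=161.1. 20·73.2/161.1 = 9.0875 → s = 9.0875

9.0875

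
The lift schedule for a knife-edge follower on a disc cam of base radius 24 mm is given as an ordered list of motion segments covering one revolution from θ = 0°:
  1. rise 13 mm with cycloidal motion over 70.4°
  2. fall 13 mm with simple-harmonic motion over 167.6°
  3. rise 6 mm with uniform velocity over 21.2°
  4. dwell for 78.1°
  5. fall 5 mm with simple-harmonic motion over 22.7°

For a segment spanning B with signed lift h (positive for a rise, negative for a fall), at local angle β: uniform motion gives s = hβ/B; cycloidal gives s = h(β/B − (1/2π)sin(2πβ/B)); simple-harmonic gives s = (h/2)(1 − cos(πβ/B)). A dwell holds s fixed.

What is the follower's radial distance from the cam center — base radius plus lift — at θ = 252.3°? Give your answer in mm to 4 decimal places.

seg 1 [0°–70.4°] cycloidal, h=13: full span → s += 13 → s = 13.0000
seg 2 [70.4°–238°] simple-harmonic, h=-13: full span → s += -13 → s = 0.0000
seg 3 [238°–259.2°] uniform, h=6: θ=252.3° here. β=14.3, B=21.2. 6·14.3/21.2 = 4.0472 → s = 4.0472
radial distance = base radius + s = 24 + 4.0472 = 28.0472

28.0472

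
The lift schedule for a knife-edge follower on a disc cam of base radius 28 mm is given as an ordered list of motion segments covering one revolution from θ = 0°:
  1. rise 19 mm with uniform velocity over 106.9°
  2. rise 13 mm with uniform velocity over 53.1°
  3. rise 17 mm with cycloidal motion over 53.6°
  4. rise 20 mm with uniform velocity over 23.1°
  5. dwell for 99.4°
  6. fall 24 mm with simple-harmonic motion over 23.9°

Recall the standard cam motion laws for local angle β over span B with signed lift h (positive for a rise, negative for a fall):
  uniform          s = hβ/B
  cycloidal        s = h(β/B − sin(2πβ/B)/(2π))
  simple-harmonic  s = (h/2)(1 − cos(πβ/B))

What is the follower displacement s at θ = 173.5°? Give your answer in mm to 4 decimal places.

seg 1 [0°–106.9°] uniform, h=19: full span → s += 19 → s = 19.0000
seg 2 [106.9°–160°] uniform, h=13: full span → s += 13 → s = 32.0000
seg 3 [160°–213.6°] cycloidal, h=17: θ=173.5° here. β=13.5, B=53.6. 17·(0.2519 − sin(2π·0.2519)/(2π)) = 1.5763 → s = 33.5763

33.5763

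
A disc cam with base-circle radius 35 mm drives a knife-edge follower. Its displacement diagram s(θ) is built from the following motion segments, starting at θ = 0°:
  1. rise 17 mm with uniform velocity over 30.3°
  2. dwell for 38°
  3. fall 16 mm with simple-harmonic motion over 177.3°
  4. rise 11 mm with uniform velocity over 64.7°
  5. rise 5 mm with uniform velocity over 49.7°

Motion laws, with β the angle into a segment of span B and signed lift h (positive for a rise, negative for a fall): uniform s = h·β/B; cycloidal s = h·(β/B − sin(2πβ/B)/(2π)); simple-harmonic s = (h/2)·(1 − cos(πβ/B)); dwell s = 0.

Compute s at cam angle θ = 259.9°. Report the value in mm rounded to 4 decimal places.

seg 1 [0°–30.3°] uniform, h=17: full span → s += 17 → s = 17.0000
seg 2 [30.3°–68.3°] dwell: s stays 17.0000
seg 3 [68.3°–245.6°] simple-harmonic, h=-16: full span → s += -16 → s = 1.0000
seg 4 [245.6°–310.3°] uniform, h=11: θ=259.9° here. β=14.3, B=64.7. 11·14.3/64.7 = 2.4312 → s = 3.4312

3.4312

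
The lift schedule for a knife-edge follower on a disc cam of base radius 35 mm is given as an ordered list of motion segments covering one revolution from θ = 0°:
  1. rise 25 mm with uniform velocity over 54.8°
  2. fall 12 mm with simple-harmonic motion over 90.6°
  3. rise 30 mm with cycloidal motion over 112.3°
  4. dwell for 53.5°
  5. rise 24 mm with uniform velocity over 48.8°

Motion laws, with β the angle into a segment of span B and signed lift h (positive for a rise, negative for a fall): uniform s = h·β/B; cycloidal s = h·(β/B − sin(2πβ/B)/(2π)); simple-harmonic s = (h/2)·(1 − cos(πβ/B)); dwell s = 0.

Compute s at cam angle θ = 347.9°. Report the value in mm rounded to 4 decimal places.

seg 1 [0°–54.8°] uniform, h=25: full span → s += 25 → s = 25.0000
seg 2 [54.8°–145.4°] simple-harmonic, h=-12: full span → s += -12 → s = 13.0000
seg 3 [145.4°–257.7°] cycloidal, h=30: full span → s += 30 → s = 43.0000
seg 4 [257.7°–311.2°] dwell: s stays 43.0000
seg 5 [311.2°–360°] uniform, h=24: θ=347.9° here. β=36.7, B=48.8. 24·36.7/48.8 = 18.0492 → s = 61.0492

61.0492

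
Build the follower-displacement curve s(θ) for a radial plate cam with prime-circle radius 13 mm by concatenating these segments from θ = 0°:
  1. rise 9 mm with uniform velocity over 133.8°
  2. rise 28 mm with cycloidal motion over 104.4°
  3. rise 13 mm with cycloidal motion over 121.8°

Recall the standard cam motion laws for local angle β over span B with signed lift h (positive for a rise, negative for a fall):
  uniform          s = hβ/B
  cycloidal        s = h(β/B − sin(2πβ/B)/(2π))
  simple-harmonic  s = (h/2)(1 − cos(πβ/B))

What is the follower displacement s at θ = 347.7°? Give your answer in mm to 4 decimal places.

seg 1 [0°–133.8°] uniform, h=9: full span → s += 9 → s = 9.0000
seg 2 [133.8°–238.2°] cycloidal, h=28: full span → s += 28 → s = 37.0000
seg 3 [238.2°–360°] cycloidal, h=13: θ=347.7° here. β=109.5, B=121.8. 13·(0.8990 − sin(2π·0.8990)/(2π)) = 12.9137 → s = 49.9137

49.9137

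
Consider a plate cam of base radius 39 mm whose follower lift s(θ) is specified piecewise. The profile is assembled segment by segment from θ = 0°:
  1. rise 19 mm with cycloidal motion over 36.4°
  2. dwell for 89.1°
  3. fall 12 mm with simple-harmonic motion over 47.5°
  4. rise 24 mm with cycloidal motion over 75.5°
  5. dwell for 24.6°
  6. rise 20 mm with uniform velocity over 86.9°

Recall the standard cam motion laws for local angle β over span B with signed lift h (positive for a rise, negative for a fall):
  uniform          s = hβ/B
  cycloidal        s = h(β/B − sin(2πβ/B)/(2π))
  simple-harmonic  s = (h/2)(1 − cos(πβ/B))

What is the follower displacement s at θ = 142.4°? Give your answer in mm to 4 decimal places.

seg 1 [0°–36.4°] cycloidal, h=19: full span → s += 19 → s = 19.0000
seg 2 [36.4°–125.5°] dwell: s stays 19.0000
seg 3 [125.5°–173°] simple-harmonic, h=-12: θ=142.4° here. β=16.9, B=47.5. -12/2·(1 − cos(π·0.3558)) = -3.3737 → s = 15.6263

15.6263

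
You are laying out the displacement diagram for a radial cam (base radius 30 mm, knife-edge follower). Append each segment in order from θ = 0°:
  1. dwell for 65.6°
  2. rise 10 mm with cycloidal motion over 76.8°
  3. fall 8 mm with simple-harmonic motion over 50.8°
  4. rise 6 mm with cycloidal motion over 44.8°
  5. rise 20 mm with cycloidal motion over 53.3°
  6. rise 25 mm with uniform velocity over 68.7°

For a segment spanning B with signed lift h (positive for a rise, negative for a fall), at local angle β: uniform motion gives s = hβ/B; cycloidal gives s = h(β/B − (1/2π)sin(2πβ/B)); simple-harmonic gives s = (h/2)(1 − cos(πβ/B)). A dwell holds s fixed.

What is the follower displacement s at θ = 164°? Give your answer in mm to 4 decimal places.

seg 1 [0°–65.6°] dwell: s stays 0.0000
seg 2 [65.6°–142.4°] cycloidal, h=10: full span → s += 10 → s = 10.0000
seg 3 [142.4°–193.2°] simple-harmonic, h=-8: θ=164° here. β=21.6, B=50.8. -8/2·(1 − cos(π·0.4252)) = -3.0686 → s = 6.9314

6.9314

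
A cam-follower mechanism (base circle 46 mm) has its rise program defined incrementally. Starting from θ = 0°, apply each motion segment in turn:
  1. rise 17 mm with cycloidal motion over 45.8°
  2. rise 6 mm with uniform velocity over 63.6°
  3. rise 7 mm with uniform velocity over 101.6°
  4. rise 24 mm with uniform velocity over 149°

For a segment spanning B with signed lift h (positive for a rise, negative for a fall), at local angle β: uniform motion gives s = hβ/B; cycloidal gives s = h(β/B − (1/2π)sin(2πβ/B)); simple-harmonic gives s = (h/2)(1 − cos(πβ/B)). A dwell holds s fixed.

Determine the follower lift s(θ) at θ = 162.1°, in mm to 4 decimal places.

seg 1 [0°–45.8°] cycloidal, h=17: full span → s += 17 → s = 17.0000
seg 2 [45.8°–109.4°] uniform, h=6: full span → s += 6 → s = 23.0000
seg 3 [109.4°–211°] uniform, h=7: θ=162.1° here. β=52.7, B=101.6. 7·52.7/101.6 = 3.6309 → s = 26.6309

26.6309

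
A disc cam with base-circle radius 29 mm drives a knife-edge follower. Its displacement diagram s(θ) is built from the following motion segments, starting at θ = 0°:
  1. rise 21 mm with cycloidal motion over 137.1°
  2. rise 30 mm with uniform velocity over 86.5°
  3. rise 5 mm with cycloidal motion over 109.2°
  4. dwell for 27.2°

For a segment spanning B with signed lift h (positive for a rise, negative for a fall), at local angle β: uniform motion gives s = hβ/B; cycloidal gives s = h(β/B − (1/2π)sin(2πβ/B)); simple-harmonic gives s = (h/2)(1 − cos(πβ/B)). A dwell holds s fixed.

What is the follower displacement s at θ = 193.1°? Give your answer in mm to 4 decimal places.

seg 1 [0°–137.1°] cycloidal, h=21: full span → s += 21 → s = 21.0000
seg 2 [137.1°–223.6°] uniform, h=30: θ=193.1° here. β=56, B=86.5. 30·56/86.5 = 19.4220 → s = 40.4220

40.4220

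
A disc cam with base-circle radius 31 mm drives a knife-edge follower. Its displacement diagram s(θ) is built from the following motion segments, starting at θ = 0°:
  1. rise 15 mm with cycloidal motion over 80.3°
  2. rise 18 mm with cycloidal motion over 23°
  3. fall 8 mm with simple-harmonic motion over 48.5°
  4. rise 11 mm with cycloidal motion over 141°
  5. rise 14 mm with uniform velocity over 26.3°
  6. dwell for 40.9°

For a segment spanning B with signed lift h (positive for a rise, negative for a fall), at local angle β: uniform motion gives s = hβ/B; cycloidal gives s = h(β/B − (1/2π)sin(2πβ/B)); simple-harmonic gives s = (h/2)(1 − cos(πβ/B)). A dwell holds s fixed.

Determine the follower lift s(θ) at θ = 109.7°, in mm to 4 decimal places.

seg 1 [0°–80.3°] cycloidal, h=15: full span → s += 15 → s = 15.0000
seg 2 [80.3°–103.3°] cycloidal, h=18: full span → s += 18 → s = 33.0000
seg 3 [103.3°–151.8°] simple-harmonic, h=-8: θ=109.7° here. β=6.4, B=48.5. -8/2·(1 − cos(π·0.1320)) = -0.3388 → s = 32.6612

32.6612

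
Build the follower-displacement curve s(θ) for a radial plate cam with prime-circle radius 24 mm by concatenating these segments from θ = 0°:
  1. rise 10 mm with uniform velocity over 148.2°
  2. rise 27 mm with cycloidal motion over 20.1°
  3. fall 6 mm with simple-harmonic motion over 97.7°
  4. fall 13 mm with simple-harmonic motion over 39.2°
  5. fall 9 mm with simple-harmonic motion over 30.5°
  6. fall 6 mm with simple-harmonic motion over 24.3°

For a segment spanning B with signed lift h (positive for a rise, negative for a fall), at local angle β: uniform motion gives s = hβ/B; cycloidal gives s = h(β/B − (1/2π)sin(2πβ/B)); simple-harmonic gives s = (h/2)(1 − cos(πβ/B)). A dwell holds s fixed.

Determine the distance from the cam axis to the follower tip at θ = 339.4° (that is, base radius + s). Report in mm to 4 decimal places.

seg 1 [0°–148.2°] uniform, h=10: full span → s += 10 → s = 10.0000
seg 2 [148.2°–168.3°] cycloidal, h=27: full span → s += 27 → s = 37.0000
seg 3 [168.3°–266°] simple-harmonic, h=-6: full span → s += -6 → s = 31.0000
seg 4 [266°–305.2°] simple-harmonic, h=-13: full span → s += -13 → s = 18.0000
seg 5 [305.2°–335.7°] simple-harmonic, h=-9: full span → s += -9 → s = 9.0000
seg 6 [335.7°–360°] simple-harmonic, h=-6: θ=339.4° here. β=3.7, B=24.3. -6/2·(1 − cos(π·0.1523)) = -0.3367 → s = 8.6633
radial distance = base radius + s = 24 + 8.6633 = 32.6633

32.6633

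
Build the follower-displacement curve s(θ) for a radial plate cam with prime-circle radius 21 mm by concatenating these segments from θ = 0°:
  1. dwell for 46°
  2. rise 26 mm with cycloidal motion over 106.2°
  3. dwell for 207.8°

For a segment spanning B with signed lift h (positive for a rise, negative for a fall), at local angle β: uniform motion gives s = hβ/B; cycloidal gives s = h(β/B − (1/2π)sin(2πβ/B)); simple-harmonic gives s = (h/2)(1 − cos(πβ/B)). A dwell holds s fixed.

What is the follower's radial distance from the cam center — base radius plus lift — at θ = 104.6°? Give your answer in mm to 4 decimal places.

seg 1 [0°–46°] dwell: s stays 0.0000
seg 2 [46°–152.2°] cycloidal, h=26: θ=104.6° here. β=58.6, B=106.2. 26·(0.5518 − sin(2π·0.5518)/(2π)) = 15.6694 → s = 15.6694
radial distance = base radius + s = 21 + 15.6694 = 36.6694

36.6694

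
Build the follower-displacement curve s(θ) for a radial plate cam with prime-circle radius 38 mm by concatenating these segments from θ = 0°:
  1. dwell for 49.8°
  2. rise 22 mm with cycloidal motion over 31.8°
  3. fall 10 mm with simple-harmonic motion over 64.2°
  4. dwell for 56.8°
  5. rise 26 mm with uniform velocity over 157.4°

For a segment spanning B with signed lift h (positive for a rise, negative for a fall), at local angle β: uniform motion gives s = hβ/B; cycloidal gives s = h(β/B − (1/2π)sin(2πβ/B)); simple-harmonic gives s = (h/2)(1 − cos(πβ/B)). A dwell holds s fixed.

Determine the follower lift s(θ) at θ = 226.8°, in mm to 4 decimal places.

seg 1 [0°–49.8°] dwell: s stays 0.0000
seg 2 [49.8°–81.6°] cycloidal, h=22: full span → s += 22 → s = 22.0000
seg 3 [81.6°–145.8°] simple-harmonic, h=-10: full span → s += -10 → s = 12.0000
seg 4 [145.8°–202.6°] dwell: s stays 12.0000
seg 5 [202.6°–360°] uniform, h=26: θ=226.8° here. β=24.2, B=157.4. 26·24.2/157.4 = 3.9975 → s = 15.9975

15.9975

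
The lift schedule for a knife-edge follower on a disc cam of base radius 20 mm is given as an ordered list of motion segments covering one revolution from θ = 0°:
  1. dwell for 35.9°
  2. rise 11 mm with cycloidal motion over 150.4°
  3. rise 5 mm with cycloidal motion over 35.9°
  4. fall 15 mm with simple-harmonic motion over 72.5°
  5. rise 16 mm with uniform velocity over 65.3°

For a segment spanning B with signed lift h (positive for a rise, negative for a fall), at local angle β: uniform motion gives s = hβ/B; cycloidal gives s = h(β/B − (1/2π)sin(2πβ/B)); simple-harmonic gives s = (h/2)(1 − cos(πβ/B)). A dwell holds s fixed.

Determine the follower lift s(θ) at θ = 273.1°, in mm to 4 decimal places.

seg 1 [0°–35.9°] dwell: s stays 0.0000
seg 2 [35.9°–186.3°] cycloidal, h=11: full span → s += 11 → s = 11.0000
seg 3 [186.3°–222.2°] cycloidal, h=5: full span → s += 5 → s = 16.0000
seg 4 [222.2°–294.7°] simple-harmonic, h=-15: θ=273.1° here. β=50.9, B=72.5. -15/2·(1 − cos(π·0.7021)) = -11.9477 → s = 4.0523

4.0523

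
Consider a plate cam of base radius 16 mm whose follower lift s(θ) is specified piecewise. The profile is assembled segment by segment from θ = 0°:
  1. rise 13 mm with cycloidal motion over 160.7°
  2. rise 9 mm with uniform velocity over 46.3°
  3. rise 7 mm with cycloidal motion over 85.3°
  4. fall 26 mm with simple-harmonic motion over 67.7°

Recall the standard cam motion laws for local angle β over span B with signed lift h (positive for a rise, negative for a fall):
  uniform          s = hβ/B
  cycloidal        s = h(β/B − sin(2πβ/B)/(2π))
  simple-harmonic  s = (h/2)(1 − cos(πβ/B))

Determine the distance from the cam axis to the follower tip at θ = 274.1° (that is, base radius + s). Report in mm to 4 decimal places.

seg 1 [0°–160.7°] cycloidal, h=13: full span → s += 13 → s = 13.0000
seg 2 [160.7°–207°] uniform, h=9: full span → s += 9 → s = 22.0000
seg 3 [207°–292.3°] cycloidal, h=7: θ=274.1° here. β=67.1, B=85.3. 7·(0.7866 − sin(2π·0.7866)/(2π)) = 6.5911 → s = 28.5911
radial distance = base radius + s = 16 + 28.5911 = 44.5911

44.5911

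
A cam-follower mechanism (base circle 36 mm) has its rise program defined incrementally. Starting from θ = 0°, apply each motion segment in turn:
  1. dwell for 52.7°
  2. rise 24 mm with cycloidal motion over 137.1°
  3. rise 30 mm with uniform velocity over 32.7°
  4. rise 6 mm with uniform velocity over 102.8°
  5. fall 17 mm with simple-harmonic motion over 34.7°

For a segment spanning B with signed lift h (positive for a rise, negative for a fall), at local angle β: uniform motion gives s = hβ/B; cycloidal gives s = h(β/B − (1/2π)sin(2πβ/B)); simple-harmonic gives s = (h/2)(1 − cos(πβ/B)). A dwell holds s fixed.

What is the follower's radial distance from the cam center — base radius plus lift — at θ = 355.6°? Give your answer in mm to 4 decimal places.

seg 1 [0°–52.7°] dwell: s stays 0.0000
seg 2 [52.7°–189.8°] cycloidal, h=24: full span → s += 24 → s = 24.0000
seg 3 [189.8°–222.5°] uniform, h=30: full span → s += 30 → s = 54.0000
seg 4 [222.5°–325.3°] uniform, h=6: full span → s += 6 → s = 60.0000
seg 5 [325.3°–360°] simple-harmonic, h=-17: θ=355.6° here. β=30.3, B=34.7. -17/2·(1 − cos(π·0.8732)) = -16.3344 → s = 43.6656
radial distance = base radius + s = 36 + 43.6656 = 79.6656

79.6656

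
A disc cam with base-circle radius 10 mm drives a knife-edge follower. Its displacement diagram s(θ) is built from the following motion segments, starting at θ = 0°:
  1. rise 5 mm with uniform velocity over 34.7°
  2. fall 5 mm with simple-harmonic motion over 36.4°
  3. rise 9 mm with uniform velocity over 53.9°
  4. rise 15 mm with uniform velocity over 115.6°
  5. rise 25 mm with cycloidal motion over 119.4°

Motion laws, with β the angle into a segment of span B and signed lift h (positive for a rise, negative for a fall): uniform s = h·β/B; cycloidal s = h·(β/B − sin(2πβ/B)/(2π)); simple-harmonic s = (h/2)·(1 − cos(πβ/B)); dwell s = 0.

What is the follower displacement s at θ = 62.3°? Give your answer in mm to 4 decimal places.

seg 1 [0°–34.7°] uniform, h=5: full span → s += 5 → s = 5.0000
seg 2 [34.7°–71.1°] simple-harmonic, h=-5: θ=62.3° here. β=27.6, B=36.4. -5/2·(1 − cos(π·0.7582)) = -4.3129 → s = 0.6871

0.6871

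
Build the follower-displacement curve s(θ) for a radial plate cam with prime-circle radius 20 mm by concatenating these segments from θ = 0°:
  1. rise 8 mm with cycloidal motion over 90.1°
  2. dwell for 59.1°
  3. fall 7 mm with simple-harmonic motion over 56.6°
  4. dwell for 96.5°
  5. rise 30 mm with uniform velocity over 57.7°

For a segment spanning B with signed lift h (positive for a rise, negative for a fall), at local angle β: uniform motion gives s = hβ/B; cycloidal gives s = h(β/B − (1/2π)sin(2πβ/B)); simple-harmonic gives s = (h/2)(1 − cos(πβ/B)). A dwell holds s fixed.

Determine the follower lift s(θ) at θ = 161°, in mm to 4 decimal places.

seg 1 [0°–90.1°] cycloidal, h=8: full span → s += 8 → s = 8.0000
seg 2 [90.1°–149.2°] dwell: s stays 8.0000
seg 3 [149.2°–205.8°] simple-harmonic, h=-7: θ=161° here. β=11.8, B=56.6. -7/2·(1 − cos(π·0.2085)) = -0.7242 → s = 7.2758

7.2758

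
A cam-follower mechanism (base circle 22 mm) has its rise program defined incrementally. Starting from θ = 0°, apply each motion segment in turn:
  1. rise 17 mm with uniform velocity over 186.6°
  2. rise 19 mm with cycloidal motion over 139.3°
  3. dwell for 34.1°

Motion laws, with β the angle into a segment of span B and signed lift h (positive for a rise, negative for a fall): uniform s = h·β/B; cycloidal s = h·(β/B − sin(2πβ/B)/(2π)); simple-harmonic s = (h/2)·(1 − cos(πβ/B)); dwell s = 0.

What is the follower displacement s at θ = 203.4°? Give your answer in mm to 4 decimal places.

seg 1 [0°–186.6°] uniform, h=17: full span → s += 17 → s = 17.0000
seg 2 [186.6°–325.9°] cycloidal, h=19: θ=203.4° here. β=16.8, B=139.3. 19·(0.1206 − sin(2π·0.1206)/(2π)) = 0.2131 → s = 17.2131

17.2131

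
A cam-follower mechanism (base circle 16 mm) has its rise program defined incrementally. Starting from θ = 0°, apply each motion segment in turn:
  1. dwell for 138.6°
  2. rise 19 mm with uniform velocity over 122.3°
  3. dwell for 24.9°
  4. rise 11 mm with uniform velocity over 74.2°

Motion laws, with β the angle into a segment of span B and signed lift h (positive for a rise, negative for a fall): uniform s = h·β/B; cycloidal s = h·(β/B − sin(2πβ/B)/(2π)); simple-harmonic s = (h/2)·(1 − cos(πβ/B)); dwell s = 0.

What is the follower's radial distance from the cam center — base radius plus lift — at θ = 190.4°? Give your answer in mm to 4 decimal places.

seg 1 [0°–138.6°] dwell: s stays 0.0000
seg 2 [138.6°–260.9°] uniform, h=19: θ=190.4° here. β=51.8, B=122.3. 19·51.8/122.3 = 8.0474 → s = 8.0474
radial distance = base radius + s = 16 + 8.0474 = 24.0474

24.0474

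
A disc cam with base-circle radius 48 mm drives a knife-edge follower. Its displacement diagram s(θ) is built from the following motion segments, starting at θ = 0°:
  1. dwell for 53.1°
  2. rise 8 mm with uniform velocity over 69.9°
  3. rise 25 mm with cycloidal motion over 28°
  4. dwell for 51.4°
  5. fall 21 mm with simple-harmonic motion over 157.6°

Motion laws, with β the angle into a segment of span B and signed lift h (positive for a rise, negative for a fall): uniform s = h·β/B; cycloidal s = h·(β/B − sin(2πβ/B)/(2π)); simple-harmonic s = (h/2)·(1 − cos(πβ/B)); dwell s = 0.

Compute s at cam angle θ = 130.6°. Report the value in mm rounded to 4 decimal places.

seg 1 [0°–53.1°] dwell: s stays 0.0000
seg 2 [53.1°–123°] uniform, h=8: full span → s += 8 → s = 8.0000
seg 3 [123°–151°] cycloidal, h=25: θ=130.6° here. β=7.6, B=28. 25·(0.2714 − sin(2π·0.2714)/(2π)) = 2.8429 → s = 10.8429

10.8429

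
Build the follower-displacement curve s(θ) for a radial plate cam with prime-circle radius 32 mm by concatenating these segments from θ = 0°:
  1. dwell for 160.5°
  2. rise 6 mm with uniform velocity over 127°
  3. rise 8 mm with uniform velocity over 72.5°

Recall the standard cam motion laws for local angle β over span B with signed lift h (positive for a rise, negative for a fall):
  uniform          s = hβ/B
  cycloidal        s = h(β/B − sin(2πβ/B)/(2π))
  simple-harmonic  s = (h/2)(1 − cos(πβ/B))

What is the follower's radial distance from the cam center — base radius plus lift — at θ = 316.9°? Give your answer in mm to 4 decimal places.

seg 1 [0°–160.5°] dwell: s stays 0.0000
seg 2 [160.5°–287.5°] uniform, h=6: full span → s += 6 → s = 6.0000
seg 3 [287.5°–360°] uniform, h=8: θ=316.9° here. β=29.4, B=72.5. 8·29.4/72.5 = 3.2441 → s = 9.2441
radial distance = base radius + s = 32 + 9.2441 = 41.2441

41.2441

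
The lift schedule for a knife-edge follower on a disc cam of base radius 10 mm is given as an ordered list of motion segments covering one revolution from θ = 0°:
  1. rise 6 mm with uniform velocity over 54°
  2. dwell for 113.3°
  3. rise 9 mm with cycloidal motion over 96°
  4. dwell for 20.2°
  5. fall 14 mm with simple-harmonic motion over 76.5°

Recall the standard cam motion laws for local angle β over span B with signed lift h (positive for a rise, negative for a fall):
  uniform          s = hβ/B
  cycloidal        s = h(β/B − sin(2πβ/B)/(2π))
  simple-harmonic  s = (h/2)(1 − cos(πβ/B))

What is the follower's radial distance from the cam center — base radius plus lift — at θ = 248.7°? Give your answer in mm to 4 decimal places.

seg 1 [0°–54°] uniform, h=6: full span → s += 6 → s = 6.0000
seg 2 [54°–167.3°] dwell: s stays 6.0000
seg 3 [167.3°–263.3°] cycloidal, h=9: θ=248.7° here. β=81.4, B=96. 9·(0.8479 − sin(2π·0.8479)/(2π)) = 8.8010 → s = 14.8010
radial distance = base radius + s = 10 + 14.8010 = 24.8010

24.8010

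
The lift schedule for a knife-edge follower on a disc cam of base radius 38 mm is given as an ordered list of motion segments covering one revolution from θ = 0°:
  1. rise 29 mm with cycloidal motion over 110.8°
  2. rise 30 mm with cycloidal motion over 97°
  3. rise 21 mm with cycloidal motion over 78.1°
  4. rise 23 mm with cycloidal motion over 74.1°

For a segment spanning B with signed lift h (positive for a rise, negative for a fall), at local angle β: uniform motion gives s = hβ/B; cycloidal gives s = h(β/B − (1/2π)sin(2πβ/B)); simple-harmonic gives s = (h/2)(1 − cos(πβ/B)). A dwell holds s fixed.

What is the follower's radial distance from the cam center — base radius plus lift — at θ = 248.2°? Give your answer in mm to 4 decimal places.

seg 1 [0°–110.8°] cycloidal, h=29: full span → s += 29 → s = 29.0000
seg 2 [110.8°–207.8°] cycloidal, h=30: full span → s += 30 → s = 59.0000
seg 3 [207.8°–285.9°] cycloidal, h=21: θ=248.2° here. β=40.4, B=78.1. 21·(0.5173 − sin(2π·0.5173)/(2π)) = 11.2253 → s = 70.2253
radial distance = base radius + s = 38 + 70.2253 = 108.2253

108.2253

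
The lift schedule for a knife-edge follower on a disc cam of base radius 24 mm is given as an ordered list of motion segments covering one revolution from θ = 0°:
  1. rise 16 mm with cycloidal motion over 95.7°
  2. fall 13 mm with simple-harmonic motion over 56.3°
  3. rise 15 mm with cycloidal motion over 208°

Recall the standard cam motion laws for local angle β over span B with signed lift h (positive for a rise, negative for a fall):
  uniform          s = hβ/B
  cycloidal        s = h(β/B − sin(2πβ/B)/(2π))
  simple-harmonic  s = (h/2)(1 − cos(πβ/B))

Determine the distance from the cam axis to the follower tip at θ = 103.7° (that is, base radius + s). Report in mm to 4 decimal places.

seg 1 [0°–95.7°] cycloidal, h=16: full span → s += 16 → s = 16.0000
seg 2 [95.7°–152°] simple-harmonic, h=-13: θ=103.7° here. β=8, B=56.3. -13/2·(1 − cos(π·0.1421)) = -0.6370 → s = 15.3630
radial distance = base radius + s = 24 + 15.3630 = 39.3630

39.3630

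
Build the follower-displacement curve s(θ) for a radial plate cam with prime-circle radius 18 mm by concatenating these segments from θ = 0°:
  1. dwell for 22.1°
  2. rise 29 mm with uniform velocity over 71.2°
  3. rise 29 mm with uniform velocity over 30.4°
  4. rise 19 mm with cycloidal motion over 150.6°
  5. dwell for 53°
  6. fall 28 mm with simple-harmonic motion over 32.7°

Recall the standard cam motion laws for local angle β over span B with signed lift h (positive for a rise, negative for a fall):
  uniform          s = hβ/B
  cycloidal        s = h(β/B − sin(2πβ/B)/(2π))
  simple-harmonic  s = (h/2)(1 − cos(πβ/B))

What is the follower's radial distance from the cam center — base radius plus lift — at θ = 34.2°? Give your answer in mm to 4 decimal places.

seg 1 [0°–22.1°] dwell: s stays 0.0000
seg 2 [22.1°–93.3°] uniform, h=29: θ=34.2° here. β=12.1, B=71.2. 29·12.1/71.2 = 4.9284 → s = 4.9284
radial distance = base radius + s = 18 + 4.9284 = 22.9284

22.9284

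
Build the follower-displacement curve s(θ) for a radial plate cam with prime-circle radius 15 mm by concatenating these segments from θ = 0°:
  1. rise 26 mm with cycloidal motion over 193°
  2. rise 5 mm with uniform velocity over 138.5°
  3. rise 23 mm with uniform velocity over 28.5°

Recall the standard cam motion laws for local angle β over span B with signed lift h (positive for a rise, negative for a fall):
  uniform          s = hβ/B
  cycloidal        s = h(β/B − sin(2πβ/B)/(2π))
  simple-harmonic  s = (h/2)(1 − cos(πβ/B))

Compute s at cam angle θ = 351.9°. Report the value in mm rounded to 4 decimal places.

seg 1 [0°–193°] cycloidal, h=26: full span → s += 26 → s = 26.0000
seg 2 [193°–331.5°] uniform, h=5: full span → s += 5 → s = 31.0000
seg 3 [331.5°–360°] uniform, h=23: θ=351.9° here. β=20.4, B=28.5. 23·20.4/28.5 = 16.4632 → s = 47.4632

47.4632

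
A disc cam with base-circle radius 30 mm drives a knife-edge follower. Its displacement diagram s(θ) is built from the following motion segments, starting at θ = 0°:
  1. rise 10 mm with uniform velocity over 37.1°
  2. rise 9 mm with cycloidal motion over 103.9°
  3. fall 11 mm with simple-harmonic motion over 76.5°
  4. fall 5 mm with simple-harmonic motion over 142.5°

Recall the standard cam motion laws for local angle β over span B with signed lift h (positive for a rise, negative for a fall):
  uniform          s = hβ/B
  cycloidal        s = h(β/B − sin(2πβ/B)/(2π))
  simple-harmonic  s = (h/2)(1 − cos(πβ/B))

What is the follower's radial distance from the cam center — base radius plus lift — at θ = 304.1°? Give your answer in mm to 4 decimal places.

seg 1 [0°–37.1°] uniform, h=10: full span → s += 10 → s = 10.0000
seg 2 [37.1°–141°] cycloidal, h=9: full span → s += 9 → s = 19.0000
seg 3 [141°–217.5°] simple-harmonic, h=-11: full span → s += -11 → s = 8.0000
seg 4 [217.5°–360°] simple-harmonic, h=-5: θ=304.1° here. β=86.6, B=142.5. -5/2·(1 − cos(π·0.6077)) = -3.3300 → s = 4.6700
radial distance = base radius + s = 30 + 4.6700 = 34.6700

34.6700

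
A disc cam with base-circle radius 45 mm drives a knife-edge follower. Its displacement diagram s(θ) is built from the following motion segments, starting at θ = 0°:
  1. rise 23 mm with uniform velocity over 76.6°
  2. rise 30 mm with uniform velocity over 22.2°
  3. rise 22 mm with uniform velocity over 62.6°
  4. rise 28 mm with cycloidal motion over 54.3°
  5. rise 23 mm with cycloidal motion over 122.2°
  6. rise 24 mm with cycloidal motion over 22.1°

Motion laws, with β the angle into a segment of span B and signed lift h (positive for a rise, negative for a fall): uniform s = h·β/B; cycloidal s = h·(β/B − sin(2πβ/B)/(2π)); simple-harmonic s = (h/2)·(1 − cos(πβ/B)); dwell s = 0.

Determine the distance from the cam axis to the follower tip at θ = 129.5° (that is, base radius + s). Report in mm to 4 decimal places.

seg 1 [0°–76.6°] uniform, h=23: full span → s += 23 → s = 23.0000
seg 2 [76.6°–98.8°] uniform, h=30: full span → s += 30 → s = 53.0000
seg 3 [98.8°–161.4°] uniform, h=22: θ=129.5° here. β=30.7, B=62.6. 22·30.7/62.6 = 10.7891 → s = 63.7891
radial distance = base radius + s = 45 + 63.7891 = 108.7891

108.7891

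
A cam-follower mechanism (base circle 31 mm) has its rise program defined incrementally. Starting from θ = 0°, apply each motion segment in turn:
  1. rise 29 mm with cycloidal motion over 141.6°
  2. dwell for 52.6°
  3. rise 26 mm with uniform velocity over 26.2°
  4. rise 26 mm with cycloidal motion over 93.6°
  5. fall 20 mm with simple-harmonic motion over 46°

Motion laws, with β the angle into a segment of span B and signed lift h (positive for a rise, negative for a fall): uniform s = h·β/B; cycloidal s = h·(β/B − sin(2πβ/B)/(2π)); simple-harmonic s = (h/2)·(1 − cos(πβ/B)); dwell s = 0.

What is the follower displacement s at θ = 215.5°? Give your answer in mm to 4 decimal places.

seg 1 [0°–141.6°] cycloidal, h=29: full span → s += 29 → s = 29.0000
seg 2 [141.6°–194.2°] dwell: s stays 29.0000
seg 3 [194.2°–220.4°] uniform, h=26: θ=215.5° here. β=21.3, B=26.2. 26·21.3/26.2 = 21.1374 → s = 50.1374

50.1374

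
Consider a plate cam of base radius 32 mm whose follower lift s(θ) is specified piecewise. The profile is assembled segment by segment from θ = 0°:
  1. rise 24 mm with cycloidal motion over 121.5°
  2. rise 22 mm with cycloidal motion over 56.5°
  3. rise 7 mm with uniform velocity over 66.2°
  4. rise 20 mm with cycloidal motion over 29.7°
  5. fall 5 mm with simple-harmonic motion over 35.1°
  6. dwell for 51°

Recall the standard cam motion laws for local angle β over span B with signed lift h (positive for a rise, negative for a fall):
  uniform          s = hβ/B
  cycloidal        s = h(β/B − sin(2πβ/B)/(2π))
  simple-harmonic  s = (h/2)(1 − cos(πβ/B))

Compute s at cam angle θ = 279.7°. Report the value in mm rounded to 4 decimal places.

seg 1 [0°–121.5°] cycloidal, h=24: full span → s += 24 → s = 24.0000
seg 2 [121.5°–178°] cycloidal, h=22: full span → s += 22 → s = 46.0000
seg 3 [178°–244.2°] uniform, h=7: full span → s += 7 → s = 53.0000
seg 4 [244.2°–273.9°] cycloidal, h=20: full span → s += 20 → s = 73.0000
seg 5 [273.9°–309°] simple-harmonic, h=-5: θ=279.7° here. β=5.8, B=35.1. -5/2·(1 − cos(π·0.1652)) = -0.3294 → s = 72.6706

72.6706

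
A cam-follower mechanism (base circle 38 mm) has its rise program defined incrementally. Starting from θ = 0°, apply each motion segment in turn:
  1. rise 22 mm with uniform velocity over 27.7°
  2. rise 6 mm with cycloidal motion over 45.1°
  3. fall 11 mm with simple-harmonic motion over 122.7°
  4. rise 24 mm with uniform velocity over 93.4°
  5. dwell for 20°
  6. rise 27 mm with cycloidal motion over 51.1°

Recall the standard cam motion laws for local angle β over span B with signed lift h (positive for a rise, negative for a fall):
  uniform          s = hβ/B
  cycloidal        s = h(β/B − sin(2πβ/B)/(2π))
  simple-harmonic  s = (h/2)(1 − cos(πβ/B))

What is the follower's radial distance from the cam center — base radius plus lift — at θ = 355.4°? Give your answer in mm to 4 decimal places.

seg 1 [0°–27.7°] uniform, h=22: full span → s += 22 → s = 22.0000
seg 2 [27.7°–72.8°] cycloidal, h=6: full span → s += 6 → s = 28.0000
seg 3 [72.8°–195.5°] simple-harmonic, h=-11: full span → s += -11 → s = 17.0000
seg 4 [195.5°–288.9°] uniform, h=24: full span → s += 24 → s = 41.0000
seg 5 [288.9°–308.9°] dwell: s stays 41.0000
seg 6 [308.9°–360°] cycloidal, h=27: θ=355.4° here. β=46.5, B=51.1. 27·(0.9100 − sin(2π·0.9100)/(2π)) = 26.8725 → s = 67.8725
radial distance = base radius + s = 38 + 67.8725 = 105.8725

105.8725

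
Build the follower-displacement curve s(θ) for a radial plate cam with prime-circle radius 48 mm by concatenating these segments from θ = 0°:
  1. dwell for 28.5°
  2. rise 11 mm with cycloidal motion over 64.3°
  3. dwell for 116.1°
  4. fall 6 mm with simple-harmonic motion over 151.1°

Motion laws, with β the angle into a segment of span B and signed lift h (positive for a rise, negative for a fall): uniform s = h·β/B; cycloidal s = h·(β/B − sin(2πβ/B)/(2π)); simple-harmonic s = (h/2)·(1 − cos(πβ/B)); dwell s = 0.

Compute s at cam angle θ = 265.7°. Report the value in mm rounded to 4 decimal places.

seg 1 [0°–28.5°] dwell: s stays 0.0000
seg 2 [28.5°–92.8°] cycloidal, h=11: full span → s += 11 → s = 11.0000
seg 3 [92.8°–208.9°] dwell: s stays 11.0000
seg 4 [208.9°–360°] simple-harmonic, h=-6: θ=265.7° here. β=56.8, B=151.1. -6/2·(1 − cos(π·0.3759)) = -1.8599 → s = 9.1401

9.1401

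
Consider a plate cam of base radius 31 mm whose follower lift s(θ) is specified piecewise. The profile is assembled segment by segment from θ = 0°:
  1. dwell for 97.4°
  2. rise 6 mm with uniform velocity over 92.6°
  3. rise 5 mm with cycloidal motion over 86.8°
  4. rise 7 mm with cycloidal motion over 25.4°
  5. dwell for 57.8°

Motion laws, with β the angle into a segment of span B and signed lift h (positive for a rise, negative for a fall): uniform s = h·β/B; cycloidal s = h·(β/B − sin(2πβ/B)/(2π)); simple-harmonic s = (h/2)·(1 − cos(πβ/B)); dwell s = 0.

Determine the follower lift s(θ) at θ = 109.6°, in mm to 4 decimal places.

seg 1 [0°–97.4°] dwell: s stays 0.0000
seg 2 [97.4°–190°] uniform, h=6: θ=109.6° here. β=12.2, B=92.6. 6·12.2/92.6 = 0.7905 → s = 0.7905

0.7905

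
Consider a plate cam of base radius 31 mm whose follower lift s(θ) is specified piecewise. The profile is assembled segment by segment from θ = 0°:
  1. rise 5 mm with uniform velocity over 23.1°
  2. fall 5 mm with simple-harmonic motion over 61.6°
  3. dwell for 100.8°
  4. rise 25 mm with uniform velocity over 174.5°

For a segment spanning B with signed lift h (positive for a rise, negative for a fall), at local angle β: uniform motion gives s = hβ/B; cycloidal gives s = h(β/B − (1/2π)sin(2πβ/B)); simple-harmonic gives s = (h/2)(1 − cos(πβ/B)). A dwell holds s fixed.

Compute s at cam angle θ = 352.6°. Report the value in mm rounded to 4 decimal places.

seg 1 [0°–23.1°] uniform, h=5: full span → s += 5 → s = 5.0000
seg 2 [23.1°–84.7°] simple-harmonic, h=-5: full span → s += -5 → s = 0.0000
seg 3 [84.7°–185.5°] dwell: s stays 0.0000
seg 4 [185.5°–360°] uniform, h=25: θ=352.6° here. β=167.1, B=174.5. 25·167.1/174.5 = 23.9398 → s = 23.9398

23.9398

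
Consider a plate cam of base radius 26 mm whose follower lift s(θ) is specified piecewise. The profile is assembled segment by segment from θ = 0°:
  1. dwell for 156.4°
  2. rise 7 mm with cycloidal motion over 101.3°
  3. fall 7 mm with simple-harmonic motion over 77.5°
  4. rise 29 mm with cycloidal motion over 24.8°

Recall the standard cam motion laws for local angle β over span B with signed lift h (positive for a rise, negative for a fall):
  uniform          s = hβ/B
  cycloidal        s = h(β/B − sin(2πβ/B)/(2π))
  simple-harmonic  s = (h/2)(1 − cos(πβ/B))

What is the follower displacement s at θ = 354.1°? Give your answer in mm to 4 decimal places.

seg 1 [0°–156.4°] dwell: s stays 0.0000
seg 2 [156.4°–257.7°] cycloidal, h=7: full span → s += 7 → s = 7.0000
seg 3 [257.7°–335.2°] simple-harmonic, h=-7: full span → s += -7 → s = 0.0000
seg 4 [335.2°–360°] cycloidal, h=29: θ=354.1° here. β=18.9, B=24.8. 29·(0.7621 − sin(2π·0.7621)/(2π)) = 26.7030 → s = 26.7030

26.7030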